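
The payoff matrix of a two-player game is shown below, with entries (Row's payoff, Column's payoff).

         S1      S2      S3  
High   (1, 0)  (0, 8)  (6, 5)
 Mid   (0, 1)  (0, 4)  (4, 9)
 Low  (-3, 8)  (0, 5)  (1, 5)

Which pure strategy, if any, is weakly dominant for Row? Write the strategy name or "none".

High vs Mid: S1: 1>0, S2: 0=0, S3: 6>4.
High vs Low: S1: 1>-3, S2: 0=0, S3: 6>1.
High is at least as good as every other strategy against every opponent action, so it is weakly dominant.

High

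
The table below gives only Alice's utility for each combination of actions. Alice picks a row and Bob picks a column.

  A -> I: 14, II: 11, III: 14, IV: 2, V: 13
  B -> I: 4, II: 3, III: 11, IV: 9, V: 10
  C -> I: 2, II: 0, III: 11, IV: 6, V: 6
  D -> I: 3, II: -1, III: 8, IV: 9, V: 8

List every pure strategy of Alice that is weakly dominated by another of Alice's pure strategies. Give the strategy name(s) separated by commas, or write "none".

A: no other strategy beats it everywhere (B at I (14>4); C at I (14>2); D at I (14>3)).
Nothing dominates B: A at IV (9>2); C at I (4>2); D at I (4>3).
C: dominated, since B does at least as well everywhere (I: 4>2, II: 3>0, III: 11=11, IV: 9>6, V: 10>6).
D is weakly dominated by B (I: 4>3, II: 3>-1, III: 11>8, IV: 9=9, V: 10>8).

C, D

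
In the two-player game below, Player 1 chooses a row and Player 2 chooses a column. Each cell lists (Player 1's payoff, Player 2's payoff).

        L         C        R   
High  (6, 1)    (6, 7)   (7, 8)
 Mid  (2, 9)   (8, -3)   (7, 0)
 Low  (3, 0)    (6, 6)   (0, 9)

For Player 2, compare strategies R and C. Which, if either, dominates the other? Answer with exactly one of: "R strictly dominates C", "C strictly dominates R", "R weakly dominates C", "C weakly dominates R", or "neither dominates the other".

Compare R to C across each choice by Player 1: High: 8>7, Mid: 0>-3, Low: 9>6.
Every comparison favours R, so R strictly dominates C.

R strictly dominates C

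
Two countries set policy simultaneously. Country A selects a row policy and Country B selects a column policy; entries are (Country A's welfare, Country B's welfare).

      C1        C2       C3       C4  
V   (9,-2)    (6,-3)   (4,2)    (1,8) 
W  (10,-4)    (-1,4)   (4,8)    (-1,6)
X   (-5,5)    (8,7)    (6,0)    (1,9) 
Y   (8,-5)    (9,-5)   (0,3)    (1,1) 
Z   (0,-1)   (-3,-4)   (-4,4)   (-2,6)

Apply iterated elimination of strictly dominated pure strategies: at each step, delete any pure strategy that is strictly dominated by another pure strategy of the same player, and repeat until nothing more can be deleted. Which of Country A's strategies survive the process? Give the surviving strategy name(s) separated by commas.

For Country A, V strictly dominates Z on the remaining columns (C1: 9>0, C2: 6>-3, C3: 4>-4, C4: 1>-2); eliminate Z.
For Country B, C4 strictly dominates C1 on the remaining rows (V: 8>-2, W: 6>-4, X: 9>5, Y: 1>-5); eliminate C1.
Row W is eliminated: X beats it against every remaining column (C2: 8>-1, C3: 6>4, C4: 1>-1).
Country B's strategy C2 is strictly dominated by C4 (V: 8>-3, X: 9>7, Y: 1>-5) and is removed.
Among the remaining strategies, none is strictly dominated by another pure strategy of the same player, so the elimination stops.
Surviving strategies — Country A: {V, X, Y}; Country B: {C3, C4}.

V, X, Y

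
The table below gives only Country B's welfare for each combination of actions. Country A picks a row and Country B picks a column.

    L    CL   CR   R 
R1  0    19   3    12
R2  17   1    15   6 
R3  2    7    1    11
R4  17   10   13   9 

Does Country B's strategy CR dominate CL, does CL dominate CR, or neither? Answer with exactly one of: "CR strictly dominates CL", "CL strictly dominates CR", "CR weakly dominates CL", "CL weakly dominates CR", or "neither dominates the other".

neither dominates the other

Compare CR to CL across every action of Country A: R1: 3<19, R2: 15>1, R3: 1<7, R4: 13>10.
CR does better at R2, R4 but worse at R1, R3; neither strategy dominates the other.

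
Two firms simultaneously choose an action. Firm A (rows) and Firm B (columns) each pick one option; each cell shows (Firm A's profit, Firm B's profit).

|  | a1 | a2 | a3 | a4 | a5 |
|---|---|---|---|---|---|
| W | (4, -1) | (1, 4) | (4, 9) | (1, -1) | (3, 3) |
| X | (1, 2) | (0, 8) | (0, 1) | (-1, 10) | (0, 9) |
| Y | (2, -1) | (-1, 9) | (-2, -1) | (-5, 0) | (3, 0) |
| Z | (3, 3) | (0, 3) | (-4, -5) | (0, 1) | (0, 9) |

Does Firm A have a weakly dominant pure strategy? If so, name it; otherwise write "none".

W

W vs X: a1: 4>1, a2: 1>0, a3: 4>0, a4: 1>-1, a5: 3>0.
W vs Y: a1: 4>2, a2: 1>-1, a3: 4>-2, a4: 1>-5, a5: 3=3.
W vs Z: a1: 4>3, a2: 1>0, a3: 4>-4, a4: 1>0, a5: 3>0.
W is at least as good as every other strategy against every opponent action, so it is weakly dominant.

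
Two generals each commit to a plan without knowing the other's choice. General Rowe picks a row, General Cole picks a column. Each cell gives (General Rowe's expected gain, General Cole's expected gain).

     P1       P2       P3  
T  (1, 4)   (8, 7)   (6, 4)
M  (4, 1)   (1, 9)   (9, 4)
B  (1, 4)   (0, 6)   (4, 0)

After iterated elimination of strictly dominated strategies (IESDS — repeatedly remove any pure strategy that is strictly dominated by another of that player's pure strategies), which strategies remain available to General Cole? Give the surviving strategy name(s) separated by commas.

P2

For General Rowe, M strictly dominates B on the remaining columns (P1: 4>1, P2: 1>0, P3: 9>4); eliminate B.
Column P1 is eliminated: P2 beats it against every remaining row (T: 7>4, M: 9>1).
General Cole's strategy P3 is strictly dominated by P2 (T: 7>4, M: 9>4) and is removed.
General Rowe's strategy M is strictly dominated by T (P2: 8>1) and is removed.
Among the remaining strategies, none is strictly dominated by another pure strategy of the same player, so the elimination stops.
Surviving strategies — General Rowe: {T}; General Cole: {P2}.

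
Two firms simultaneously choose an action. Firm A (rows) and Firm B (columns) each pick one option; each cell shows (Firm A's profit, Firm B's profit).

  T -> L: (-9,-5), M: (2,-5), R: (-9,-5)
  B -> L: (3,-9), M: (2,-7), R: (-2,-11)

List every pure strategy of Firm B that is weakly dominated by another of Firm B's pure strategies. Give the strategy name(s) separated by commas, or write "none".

L: dominated, since M does at least as well everywhere (T: -5=-5, B: -7>-9).
M is not dominated — it holds its own against L at B (-7>-9); R at B (-7>-11).
L weakly dominates R — T: -5=-5, B: -9>-11.

L, R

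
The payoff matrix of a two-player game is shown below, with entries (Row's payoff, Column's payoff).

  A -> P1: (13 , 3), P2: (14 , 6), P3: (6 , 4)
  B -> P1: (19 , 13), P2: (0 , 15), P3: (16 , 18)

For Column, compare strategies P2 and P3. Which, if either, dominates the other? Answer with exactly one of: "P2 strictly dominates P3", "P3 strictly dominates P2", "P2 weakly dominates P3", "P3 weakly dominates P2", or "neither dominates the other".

neither dominates the other

Compare P2 to P3 across each choice by Row: A: 6>4, B: 15<18.
P2 does better at A but worse at B; neither strategy dominates the other.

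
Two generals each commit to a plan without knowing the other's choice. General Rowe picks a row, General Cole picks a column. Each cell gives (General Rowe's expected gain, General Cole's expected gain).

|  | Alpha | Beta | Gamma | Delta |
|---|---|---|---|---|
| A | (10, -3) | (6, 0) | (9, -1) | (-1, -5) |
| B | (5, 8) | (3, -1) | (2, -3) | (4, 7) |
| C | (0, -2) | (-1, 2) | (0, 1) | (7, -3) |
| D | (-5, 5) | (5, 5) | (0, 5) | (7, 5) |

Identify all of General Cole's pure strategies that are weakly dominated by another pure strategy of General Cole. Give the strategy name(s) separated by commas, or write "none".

Gamma, Delta

Nothing dominates Alpha: Beta at B (8>-1); Gamma at B (8>-3); Delta at A (-3>-5).
Nothing dominates Beta: Alpha at A (0>-3); Gamma at A (0>-1); Delta at A (0>-5).
Beta weakly dominates Gamma — A: 0>-1, B: -1>-3, C: 2>1, D: 5=5.
Delta: dominated, since Alpha does at least as well everywhere (A: -3>-5, B: 8>7, C: -2>-3, D: 5=5).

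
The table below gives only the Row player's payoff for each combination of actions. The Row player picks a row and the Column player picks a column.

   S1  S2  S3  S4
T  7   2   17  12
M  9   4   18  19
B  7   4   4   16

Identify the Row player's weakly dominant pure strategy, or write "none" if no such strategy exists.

M

M vs T: S1: 9>7, S2: 4>2, S3: 18>17, S4: 19>12.
M vs B: S1: 9>7, S2: 4=4, S3: 18>4, S4: 19>16.
M is at least as good as every other strategy against every opponent action, so it is weakly dominant.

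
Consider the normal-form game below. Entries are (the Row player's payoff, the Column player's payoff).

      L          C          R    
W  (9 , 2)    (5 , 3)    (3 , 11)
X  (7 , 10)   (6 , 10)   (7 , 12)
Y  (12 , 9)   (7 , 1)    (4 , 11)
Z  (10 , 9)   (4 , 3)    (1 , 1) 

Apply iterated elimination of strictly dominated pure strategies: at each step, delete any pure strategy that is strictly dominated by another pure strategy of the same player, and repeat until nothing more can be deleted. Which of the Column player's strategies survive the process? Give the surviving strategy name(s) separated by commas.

R

For the Row player, Y strictly dominates W on the remaining columns (L: 12>9, C: 7>5, R: 4>3); eliminate W.
For the Row player, Y strictly dominates Z on the remaining columns (L: 12>10, C: 7>4, R: 4>1); eliminate Z.
Column L is eliminated: R beats it against every remaining row (X: 12>10, Y: 11>9).
The Column player's strategy C is strictly dominated by R (X: 12>10, Y: 11>1) and is removed.
For the Row player, X strictly dominates Y on the remaining columns (R: 7>4); eliminate Y.
Among the remaining strategies, none is strictly dominated by another pure strategy of the same player, so the elimination stops.
Surviving strategies — the Row player: {X}; the Column player: {R}.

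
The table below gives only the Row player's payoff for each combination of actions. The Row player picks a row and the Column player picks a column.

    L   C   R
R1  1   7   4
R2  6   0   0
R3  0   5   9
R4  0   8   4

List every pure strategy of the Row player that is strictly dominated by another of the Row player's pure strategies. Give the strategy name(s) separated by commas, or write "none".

R1 is not dominated — it holds its own against R2 at C (7>0); R3 at L (1>0); R4 at L (1>0).
R2 is not dominated — it holds its own against R1 at L (6>1); R3 at L (6>0); R4 at L (6>0).
R3 is not dominated — it holds its own against R1 at R (9>4); R2 at C (5>0); R4 at L (0=0).
R4: no other strategy beats it everywhere (R1 at C (8>7); R2 at C (8>0); R3 at L (0=0)).

none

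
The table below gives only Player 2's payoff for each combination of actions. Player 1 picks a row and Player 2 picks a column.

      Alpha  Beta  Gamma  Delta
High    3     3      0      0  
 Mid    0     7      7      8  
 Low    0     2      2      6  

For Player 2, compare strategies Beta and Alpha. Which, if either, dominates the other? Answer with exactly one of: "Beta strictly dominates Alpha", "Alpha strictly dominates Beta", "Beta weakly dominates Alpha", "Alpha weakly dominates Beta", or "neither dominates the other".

Beta weakly dominates Alpha

Beta's payoffs vs Alpha's, by Player 1's action — High: 3=3, Mid: 7>0, Low: 2>0.
Beta is at least as good everywhere and strictly better somewhere (tied only at High), so Beta weakly but not strictly dominates Alpha.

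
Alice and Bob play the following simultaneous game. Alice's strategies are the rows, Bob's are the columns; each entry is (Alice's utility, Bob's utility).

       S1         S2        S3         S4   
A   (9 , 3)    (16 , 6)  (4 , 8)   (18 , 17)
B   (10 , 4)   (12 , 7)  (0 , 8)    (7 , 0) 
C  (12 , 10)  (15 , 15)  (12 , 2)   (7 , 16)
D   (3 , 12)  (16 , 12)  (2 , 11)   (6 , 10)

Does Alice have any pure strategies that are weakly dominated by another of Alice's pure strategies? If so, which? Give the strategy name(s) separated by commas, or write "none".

B, D

A: no other strategy beats it everywhere (B at S2 (16>12); C at S2 (16>15); D at S1 (9>3)).
B: dominated, since C does at least as well everywhere (S1: 12>10, S2: 15>12, S3: 12>0, S4: 7=7).
Nothing dominates C: A at S1 (12>9); B at S1 (12>10); D at S1 (12>3).
D is weakly dominated by A (S1: 9>3, S2: 16=16, S3: 4>2, S4: 18>6).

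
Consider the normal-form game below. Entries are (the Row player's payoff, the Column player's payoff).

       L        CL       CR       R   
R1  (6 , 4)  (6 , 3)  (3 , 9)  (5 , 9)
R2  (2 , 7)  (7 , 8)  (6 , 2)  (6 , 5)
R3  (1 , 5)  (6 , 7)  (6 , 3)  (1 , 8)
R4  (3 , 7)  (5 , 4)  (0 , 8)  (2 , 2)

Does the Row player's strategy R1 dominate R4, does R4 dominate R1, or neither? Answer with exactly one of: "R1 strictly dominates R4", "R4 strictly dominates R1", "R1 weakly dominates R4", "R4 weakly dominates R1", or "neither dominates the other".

R1 strictly dominates R4

R1's payoffs vs R4's, by the Column player's action — L: 6>3, CL: 6>5, CR: 3>0, R: 5>2.
Every comparison favours R1, so R1 strictly dominates R4.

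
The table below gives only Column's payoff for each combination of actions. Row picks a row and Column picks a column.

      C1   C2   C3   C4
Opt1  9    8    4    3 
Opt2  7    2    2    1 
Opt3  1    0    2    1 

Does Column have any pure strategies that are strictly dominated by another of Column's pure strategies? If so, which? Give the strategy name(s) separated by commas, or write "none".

C2, C4

Nothing dominates C1: C2 at Opt1 (9>8); C3 at Opt1 (9>4); C4 at Opt1 (9>3).
C2: dominated, since C1 does at least as well everywhere (Opt1: 9>8, Opt2: 7>2, Opt3: 1>0).
C3: no other strategy beats it everywhere (C1 at Opt3 (2>1); C2 at Opt2 (2=2); C4 at Opt1 (4>3)).
C4: dominated, since C3 does at least as well everywhere (Opt1: 4>3, Opt2: 2>1, Opt3: 2>1).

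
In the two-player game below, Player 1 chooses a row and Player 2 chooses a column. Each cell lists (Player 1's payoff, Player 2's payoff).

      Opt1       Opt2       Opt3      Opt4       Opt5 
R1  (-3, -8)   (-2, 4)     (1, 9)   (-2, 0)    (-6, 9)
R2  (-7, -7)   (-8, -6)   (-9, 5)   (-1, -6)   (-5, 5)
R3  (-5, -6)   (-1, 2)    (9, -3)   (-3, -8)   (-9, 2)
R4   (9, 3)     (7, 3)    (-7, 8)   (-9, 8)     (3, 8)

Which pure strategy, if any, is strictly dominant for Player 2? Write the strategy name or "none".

Opt1 fails to dominate Opt2 at R1 (-8<4).
Opt2 fails to dominate Opt1 at R4 (3=3).
Opt3 fails to dominate Opt2 at R3 (-3<2).
Opt4 fails to dominate Opt1 at R3 (-8<-6).
Opt5 fails to dominate Opt2 at R3 (2=2).
No single strategy dominates all the others.

none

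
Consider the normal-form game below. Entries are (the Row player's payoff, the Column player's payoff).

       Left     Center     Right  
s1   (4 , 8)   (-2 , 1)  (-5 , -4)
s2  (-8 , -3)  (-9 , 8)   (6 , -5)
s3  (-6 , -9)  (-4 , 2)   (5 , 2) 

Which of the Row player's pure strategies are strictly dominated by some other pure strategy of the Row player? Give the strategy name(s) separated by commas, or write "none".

s1 is not dominated — it holds its own against s2 at Left (4>-8); s3 at Left (4>-6).
Nothing dominates s2: s1 at Right (6>-5); s3 at Right (6>5).
Nothing dominates s3: s1 at Right (5>-5); s2 at Left (-6>-8).

none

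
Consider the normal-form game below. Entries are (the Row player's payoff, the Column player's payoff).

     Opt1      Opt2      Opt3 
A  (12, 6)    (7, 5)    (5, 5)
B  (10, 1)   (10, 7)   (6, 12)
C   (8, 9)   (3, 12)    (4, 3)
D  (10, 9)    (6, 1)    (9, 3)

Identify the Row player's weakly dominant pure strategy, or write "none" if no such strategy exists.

A fails to dominate B at Opt2 (7<10).
B fails to dominate A at Opt1 (10<12).
C fails to dominate A at Opt1 (8<12).
D fails to dominate A at Opt1 (10<12).
No single strategy dominates all the others.

none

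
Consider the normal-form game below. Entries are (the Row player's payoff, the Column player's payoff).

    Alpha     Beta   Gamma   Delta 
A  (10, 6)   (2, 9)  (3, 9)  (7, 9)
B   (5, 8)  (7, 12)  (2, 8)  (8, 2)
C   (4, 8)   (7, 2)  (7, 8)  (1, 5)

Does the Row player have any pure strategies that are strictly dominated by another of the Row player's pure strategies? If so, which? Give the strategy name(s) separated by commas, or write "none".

none

A is not dominated — it holds its own against B at Alpha (10>5); C at Alpha (10>4).
B: no other strategy beats it everywhere (A at Beta (7>2); C at Alpha (5>4)).
C is not dominated — it holds its own against A at Beta (7>2); B at Beta (7=7).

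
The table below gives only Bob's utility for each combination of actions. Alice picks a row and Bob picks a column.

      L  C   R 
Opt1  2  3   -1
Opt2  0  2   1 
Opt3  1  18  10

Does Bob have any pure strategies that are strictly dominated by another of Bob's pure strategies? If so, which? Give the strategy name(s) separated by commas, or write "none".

C strictly dominates L — Opt1: 3>2, Opt2: 2>0, Opt3: 18>1.
C is not dominated — it holds its own against L at Opt1 (3>2); R at Opt1 (3>-1).
R is strictly dominated by C (Opt1: 3>-1, Opt2: 2>1, Opt3: 18>10).

L, R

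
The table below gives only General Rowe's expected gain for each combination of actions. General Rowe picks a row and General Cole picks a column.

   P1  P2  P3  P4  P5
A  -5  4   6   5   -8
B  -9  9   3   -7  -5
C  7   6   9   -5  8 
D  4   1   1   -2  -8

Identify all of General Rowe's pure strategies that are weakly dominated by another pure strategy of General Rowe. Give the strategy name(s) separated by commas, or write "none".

none

A is not dominated — it holds its own against B at P1 (-5>-9); C at P4 (5>-5); D at P2 (4>1).
Nothing dominates B: A at P2 (9>4); C at P2 (9>6); D at P2 (9>1).
Nothing dominates C: A at P1 (7>-5); B at P1 (7>-9); D at P1 (7>4).
D is not dominated — it holds its own against A at P1 (4>-5); B at P1 (4>-9); C at P4 (-2>-5).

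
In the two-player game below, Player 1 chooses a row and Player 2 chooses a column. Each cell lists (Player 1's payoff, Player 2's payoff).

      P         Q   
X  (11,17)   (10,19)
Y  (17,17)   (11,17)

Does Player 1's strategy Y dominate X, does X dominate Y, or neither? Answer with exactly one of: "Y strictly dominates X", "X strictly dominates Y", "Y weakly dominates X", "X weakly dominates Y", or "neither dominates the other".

Y's payoffs vs X's, by Player 2's action — P: 17>11, Q: 11>10.
Every comparison favours Y, so Y strictly dominates X.

Y strictly dominates X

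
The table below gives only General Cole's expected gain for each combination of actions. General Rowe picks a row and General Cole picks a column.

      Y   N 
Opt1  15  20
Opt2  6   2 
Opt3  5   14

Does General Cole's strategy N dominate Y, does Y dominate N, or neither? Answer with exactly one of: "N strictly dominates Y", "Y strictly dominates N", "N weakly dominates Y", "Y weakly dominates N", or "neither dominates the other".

neither dominates the other

N's payoffs vs Y's, by General Rowe's action — Opt1: 20>15, Opt2: 2<6, Opt3: 14>5.
N does better at Opt1, Opt3 but worse at Opt2; neither strategy dominates the other.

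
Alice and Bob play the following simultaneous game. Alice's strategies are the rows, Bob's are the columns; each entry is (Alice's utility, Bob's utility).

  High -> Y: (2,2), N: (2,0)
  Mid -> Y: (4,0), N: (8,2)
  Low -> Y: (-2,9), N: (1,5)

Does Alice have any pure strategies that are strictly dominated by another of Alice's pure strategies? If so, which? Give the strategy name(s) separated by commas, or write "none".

Mid strictly dominates High — Y: 4>2, N: 8>2.
Mid is not dominated — it holds its own against High at Y (4>2); Low at Y (4>-2).
High strictly dominates Low — Y: 2>-2, N: 2>1.

High, Low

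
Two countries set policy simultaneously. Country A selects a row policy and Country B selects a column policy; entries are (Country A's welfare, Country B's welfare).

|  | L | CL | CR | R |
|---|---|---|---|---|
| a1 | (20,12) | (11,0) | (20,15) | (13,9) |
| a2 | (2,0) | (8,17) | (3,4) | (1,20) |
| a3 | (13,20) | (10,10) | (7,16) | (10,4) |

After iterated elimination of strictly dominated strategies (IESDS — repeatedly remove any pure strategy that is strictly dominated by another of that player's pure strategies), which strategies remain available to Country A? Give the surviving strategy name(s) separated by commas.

Country A's strategy a2 is strictly dominated by a1 (L: 20>2, CL: 11>8, CR: 20>3, R: 13>1) and is removed.
Row a3 is eliminated: a1 beats it against every remaining column (L: 20>13, CL: 11>10, CR: 20>7, R: 13>10).
Country B's strategy L is strictly dominated by CR (a1: 15>12) and is removed.
For Country B, CR strictly dominates CL on the remaining rows (a1: 15>0); eliminate CL.
Country B's strategy R is strictly dominated by CR (a1: 15>9) and is removed.
Among the remaining strategies, none is strictly dominated by another pure strategy of the same player, so the elimination stops.
Surviving strategies — Country A: {a1}; Country B: {CR}.

a1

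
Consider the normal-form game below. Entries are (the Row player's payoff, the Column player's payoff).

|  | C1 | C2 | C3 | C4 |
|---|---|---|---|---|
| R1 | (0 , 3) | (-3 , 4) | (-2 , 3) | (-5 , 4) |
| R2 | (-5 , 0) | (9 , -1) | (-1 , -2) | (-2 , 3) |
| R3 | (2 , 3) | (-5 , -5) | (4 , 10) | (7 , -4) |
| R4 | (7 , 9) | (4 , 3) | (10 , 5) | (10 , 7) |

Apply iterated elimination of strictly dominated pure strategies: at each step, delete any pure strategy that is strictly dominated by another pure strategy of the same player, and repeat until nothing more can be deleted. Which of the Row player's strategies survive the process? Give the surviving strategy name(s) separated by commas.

For the Row player, R4 strictly dominates R1 on the remaining columns (C1: 7>0, C2: 4>-3, C3: 10>-2, C4: 10>-5); eliminate R1.
Row R3 is eliminated: R4 beats it against every remaining column (C1: 7>2, C2: 4>-5, C3: 10>4, C4: 10>7).
Column C2 is eliminated: C1 beats it against every remaining row (R2: 0>-1, R4: 9>3).
Row R2 is eliminated: R4 beats it against every remaining column (C1: 7>-5, C3: 10>-1, C4: 10>-2).
The Column player's strategy C3 is strictly dominated by C1 (R4: 9>5) and is removed.
The Column player's strategy C4 is strictly dominated by C1 (R4: 9>7) and is removed.
Among the remaining strategies, none is strictly dominated by another pure strategy of the same player, so the elimination stops.
Surviving strategies — the Row player: {R4}; the Column player: {C1}.

R4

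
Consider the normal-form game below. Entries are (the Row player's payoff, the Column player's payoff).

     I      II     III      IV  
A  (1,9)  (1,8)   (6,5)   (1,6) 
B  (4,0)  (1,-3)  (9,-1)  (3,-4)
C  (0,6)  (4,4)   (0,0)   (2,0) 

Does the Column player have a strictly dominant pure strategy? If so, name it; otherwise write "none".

I vs II: A: 9>8, B: 0>-3, C: 6>4.
I vs III: A: 9>5, B: 0>-1, C: 6>0.
I vs IV: A: 9>6, B: 0>-4, C: 6>0.
I strictly beats every other strategy against every opponent action, so it is strictly dominant.

I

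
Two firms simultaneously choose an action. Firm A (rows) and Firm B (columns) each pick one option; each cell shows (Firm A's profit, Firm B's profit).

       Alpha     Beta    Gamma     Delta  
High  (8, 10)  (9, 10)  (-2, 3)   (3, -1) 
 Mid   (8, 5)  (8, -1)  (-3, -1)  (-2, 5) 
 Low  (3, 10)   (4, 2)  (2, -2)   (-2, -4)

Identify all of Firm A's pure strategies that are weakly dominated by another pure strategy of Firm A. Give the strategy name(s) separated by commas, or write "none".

Mid

High is not dominated — it holds its own against Mid at Beta (9>8); Low at Alpha (8>3).
High weakly dominates Mid — Alpha: 8=8, Beta: 9>8, Gamma: -2>-3, Delta: 3>-2.
Nothing dominates Low: High at Gamma (2>-2); Mid at Gamma (2>-3).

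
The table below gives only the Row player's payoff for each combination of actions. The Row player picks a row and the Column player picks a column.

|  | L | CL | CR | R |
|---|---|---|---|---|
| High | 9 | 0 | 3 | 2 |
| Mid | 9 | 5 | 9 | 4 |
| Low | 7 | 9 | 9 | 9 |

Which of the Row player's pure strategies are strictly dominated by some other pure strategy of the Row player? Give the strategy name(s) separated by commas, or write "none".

High: no other strategy beats it everywhere (Mid at L (9=9); Low at L (9>7)).
Nothing dominates Mid: High at L (9=9); Low at L (9>7).
Low: no other strategy beats it everywhere (High at CL (9>0); Mid at CL (9>5)).

none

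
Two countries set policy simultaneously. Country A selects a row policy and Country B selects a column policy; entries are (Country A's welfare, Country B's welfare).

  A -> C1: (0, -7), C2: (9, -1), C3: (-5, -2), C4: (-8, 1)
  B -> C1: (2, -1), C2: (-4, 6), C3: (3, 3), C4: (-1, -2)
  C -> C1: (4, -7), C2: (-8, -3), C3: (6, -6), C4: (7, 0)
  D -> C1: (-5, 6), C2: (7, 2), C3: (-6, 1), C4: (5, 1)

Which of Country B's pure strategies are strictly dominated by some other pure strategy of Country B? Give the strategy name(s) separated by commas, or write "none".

C3

Nothing dominates C1: C2 at D (6>2); C3 at D (6>1); C4 at B (-1>-2).
C2 is not dominated — it holds its own against C1 at A (-1>-7); C3 at A (-1>-2); C4 at B (6>-2).
C3 is strictly dominated by C2 (A: -1>-2, B: 6>3, C: -3>-6, D: 2>1).
Nothing dominates C4: C1 at A (1>-7); C2 at A (1>-1); C3 at A (1>-2).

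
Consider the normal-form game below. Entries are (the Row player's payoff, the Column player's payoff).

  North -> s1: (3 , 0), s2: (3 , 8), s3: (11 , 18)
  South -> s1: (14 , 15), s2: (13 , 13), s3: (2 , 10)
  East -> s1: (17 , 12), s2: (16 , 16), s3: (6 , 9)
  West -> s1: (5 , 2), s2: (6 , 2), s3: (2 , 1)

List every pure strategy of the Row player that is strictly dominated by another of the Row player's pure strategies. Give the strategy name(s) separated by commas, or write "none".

North: no other strategy beats it everywhere (South at s3 (11>2); East at s3 (11>6); West at s3 (11>2)).
East strictly dominates South — s1: 17>14, s2: 16>13, s3: 6>2.
Nothing dominates East: North at s1 (17>3); South at s1 (17>14); West at s1 (17>5).
West: dominated, since East does at least as well everywhere (s1: 17>5, s2: 16>6, s3: 6>2).

South, West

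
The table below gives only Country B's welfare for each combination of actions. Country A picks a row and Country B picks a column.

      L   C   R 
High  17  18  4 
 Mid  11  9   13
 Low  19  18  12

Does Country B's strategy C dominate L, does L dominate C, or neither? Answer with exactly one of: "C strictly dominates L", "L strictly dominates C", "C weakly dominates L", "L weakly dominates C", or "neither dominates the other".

Compare C to L across each opponent action: High: 18>17, Mid: 9<11, Low: 18<19.
C does better at High but worse at Mid, Low; neither strategy dominates the other.

neither dominates the other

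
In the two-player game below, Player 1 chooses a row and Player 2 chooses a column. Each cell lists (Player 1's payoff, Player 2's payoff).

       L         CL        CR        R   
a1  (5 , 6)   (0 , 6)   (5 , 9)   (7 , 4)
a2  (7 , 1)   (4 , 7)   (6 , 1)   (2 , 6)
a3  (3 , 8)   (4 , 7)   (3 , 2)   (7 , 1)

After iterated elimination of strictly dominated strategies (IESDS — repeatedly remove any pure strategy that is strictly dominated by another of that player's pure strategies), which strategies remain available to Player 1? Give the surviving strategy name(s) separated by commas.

a2, a3

Column R is eliminated: CL beats it against every remaining row (a1: 6>4, a2: 7>6, a3: 7>1).
Player 1's strategy a1 is strictly dominated by a2 (L: 7>5, CL: 4>0, CR: 6>5) and is removed.
Player 2's strategy CR is strictly dominated by CL (a2: 7>1, a3: 7>2) and is removed.
Among the remaining strategies, none is strictly dominated by another pure strategy of the same player, so the elimination stops.
Surviving strategies — Player 1: {a2, a3}; Player 2: {L, CL}.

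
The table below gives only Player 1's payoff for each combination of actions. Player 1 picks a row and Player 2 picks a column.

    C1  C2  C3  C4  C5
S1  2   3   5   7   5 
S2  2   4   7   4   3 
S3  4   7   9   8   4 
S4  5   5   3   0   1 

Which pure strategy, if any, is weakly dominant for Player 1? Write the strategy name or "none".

none

S1 fails to dominate S2 at C2 (3<4).
S2 fails to dominate S1 at C4 (4<7).
S3 fails to dominate S1 at C5 (4<5).
S4 fails to dominate S1 at C3 (3<5).
No single strategy dominates all the others.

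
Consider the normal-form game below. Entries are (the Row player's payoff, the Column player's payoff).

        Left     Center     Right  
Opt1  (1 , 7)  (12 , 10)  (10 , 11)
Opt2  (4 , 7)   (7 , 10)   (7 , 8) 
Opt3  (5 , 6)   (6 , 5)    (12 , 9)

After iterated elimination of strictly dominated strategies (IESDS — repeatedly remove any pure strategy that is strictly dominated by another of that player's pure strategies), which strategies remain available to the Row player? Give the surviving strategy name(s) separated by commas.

Column Left is eliminated: Right beats it against every remaining row (Opt1: 11>7, Opt2: 8>7, Opt3: 9>6).
For the Row player, Opt1 strictly dominates Opt2 on the remaining columns (Center: 12>7, Right: 10>7); eliminate Opt2.
The Column player's strategy Center is strictly dominated by Right (Opt1: 11>10, Opt3: 9>5) and is removed.
The Row player's strategy Opt1 is strictly dominated by Opt3 (Right: 12>10) and is removed.
Among the remaining strategies, none is strictly dominated by another pure strategy of the same player, so the elimination stops.
Surviving strategies — the Row player: {Opt3}; the Column player: {Right}.

Opt3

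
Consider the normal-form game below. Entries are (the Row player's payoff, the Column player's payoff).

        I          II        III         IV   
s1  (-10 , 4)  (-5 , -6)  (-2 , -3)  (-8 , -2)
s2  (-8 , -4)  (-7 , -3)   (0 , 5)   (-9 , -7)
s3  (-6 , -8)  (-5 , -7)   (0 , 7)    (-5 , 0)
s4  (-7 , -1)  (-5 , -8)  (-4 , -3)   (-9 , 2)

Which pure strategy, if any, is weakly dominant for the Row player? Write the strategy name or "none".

s3

s3 vs s1: I: -6>-10, II: -5=-5, III: 0>-2, IV: -5>-8.
s3 vs s2: I: -6>-8, II: -5>-7, III: 0=0, IV: -5>-9.
s3 vs s4: I: -6>-7, II: -5=-5, III: 0>-4, IV: -5>-9.
s3 is at least as good as every other strategy against every opponent action, so it is weakly dominant.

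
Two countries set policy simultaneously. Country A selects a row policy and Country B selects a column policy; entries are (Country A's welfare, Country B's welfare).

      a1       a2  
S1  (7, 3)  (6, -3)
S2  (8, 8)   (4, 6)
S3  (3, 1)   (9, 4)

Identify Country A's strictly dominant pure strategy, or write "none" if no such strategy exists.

S1 fails to dominate S2 at a1 (7<8).
S2 fails to dominate S1 at a2 (4<6).
S3 fails to dominate S1 at a1 (3<7).
No single strategy dominates all the others.

none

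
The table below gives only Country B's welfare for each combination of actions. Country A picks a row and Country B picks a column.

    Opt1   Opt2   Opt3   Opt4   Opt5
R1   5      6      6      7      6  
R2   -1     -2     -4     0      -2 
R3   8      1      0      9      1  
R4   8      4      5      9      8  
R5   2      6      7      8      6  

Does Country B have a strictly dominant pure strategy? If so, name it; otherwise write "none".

Opt4

Opt4 vs Opt1: R1: 7>5, R2: 0>-1, R3: 9>8, R4: 9>8, R5: 8>2.
Opt4 vs Opt2: R1: 7>6, R2: 0>-2, R3: 9>1, R4: 9>4, R5: 8>6.
Opt4 vs Opt3: R1: 7>6, R2: 0>-4, R3: 9>0, R4: 9>5, R5: 8>7.
Opt4 vs Opt5: R1: 7>6, R2: 0>-2, R3: 9>1, R4: 9>8, R5: 8>6.
Opt4 strictly beats every other strategy against every opponent action, so it is strictly dominant.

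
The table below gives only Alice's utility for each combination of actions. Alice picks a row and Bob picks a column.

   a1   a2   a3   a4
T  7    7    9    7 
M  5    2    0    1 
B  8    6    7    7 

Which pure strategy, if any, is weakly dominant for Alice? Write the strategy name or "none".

T fails to dominate B at a1 (7<8).
M fails to dominate T at a1 (5<7).
B fails to dominate T at a2 (6<7).
No single strategy dominates all the others.

none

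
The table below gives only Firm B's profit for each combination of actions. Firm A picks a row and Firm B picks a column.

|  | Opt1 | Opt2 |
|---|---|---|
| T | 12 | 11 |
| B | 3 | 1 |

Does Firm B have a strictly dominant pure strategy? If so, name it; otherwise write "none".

Opt1

Opt1 vs Opt2: T: 12>11, B: 3>1.
Opt1 strictly beats every other strategy against every opponent action, so it is strictly dominant.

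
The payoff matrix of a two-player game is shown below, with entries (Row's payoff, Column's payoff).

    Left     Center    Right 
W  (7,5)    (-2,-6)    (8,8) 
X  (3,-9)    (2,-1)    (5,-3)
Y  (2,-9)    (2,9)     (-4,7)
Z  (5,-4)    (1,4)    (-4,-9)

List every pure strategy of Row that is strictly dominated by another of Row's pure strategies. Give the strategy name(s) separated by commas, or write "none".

Nothing dominates W: X at Left (7>3); Y at Left (7>2); Z at Left (7>5).
X: no other strategy beats it everywhere (W at Center (2>-2); Y at Left (3>2); Z at Center (2>1)).
Y: no other strategy beats it everywhere (W at Center (2>-2); X at Center (2=2); Z at Center (2>1)).
Z is not dominated — it holds its own against W at Center (1>-2); X at Left (5>3); Y at Left (5>2).

none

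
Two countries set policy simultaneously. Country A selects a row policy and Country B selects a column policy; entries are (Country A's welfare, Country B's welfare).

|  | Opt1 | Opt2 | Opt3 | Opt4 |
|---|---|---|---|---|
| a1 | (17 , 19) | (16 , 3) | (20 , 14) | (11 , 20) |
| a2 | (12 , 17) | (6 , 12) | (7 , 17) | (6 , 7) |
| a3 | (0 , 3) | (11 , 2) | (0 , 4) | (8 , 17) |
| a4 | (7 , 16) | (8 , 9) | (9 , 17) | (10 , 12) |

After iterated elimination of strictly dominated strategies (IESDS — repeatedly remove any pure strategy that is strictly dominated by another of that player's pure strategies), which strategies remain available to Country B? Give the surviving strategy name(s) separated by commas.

Opt4

For Country A, a1 strictly dominates a2 on the remaining columns (Opt1: 17>12, Opt2: 16>6, Opt3: 20>7, Opt4: 11>6); eliminate a2.
Country A's strategy a3 is strictly dominated by a1 (Opt1: 17>0, Opt2: 16>11, Opt3: 20>0, Opt4: 11>8) and is removed.
Row a4 is eliminated: a1 beats it against every remaining column (Opt1: 17>7, Opt2: 16>8, Opt3: 20>9, Opt4: 11>10).
For Country B, Opt4 strictly dominates Opt1 on the remaining rows (a1: 20>19); eliminate Opt1.
Column Opt2 is eliminated: Opt3 beats it against every remaining row (a1: 14>3).
Country B's strategy Opt3 is strictly dominated by Opt4 (a1: 20>14) and is removed.
Among the remaining strategies, none is strictly dominated by another pure strategy of the same player, so the elimination stops.
Surviving strategies — Country A: {a1}; Country B: {Opt4}.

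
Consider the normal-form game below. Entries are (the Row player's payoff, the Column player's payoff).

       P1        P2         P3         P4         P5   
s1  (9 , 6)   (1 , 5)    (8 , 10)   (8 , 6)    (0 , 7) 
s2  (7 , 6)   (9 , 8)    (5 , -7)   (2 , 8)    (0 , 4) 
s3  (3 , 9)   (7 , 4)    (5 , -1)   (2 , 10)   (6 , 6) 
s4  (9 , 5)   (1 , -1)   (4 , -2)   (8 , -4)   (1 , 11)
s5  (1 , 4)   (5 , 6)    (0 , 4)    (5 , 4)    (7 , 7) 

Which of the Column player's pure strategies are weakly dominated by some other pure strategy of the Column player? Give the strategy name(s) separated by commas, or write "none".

none

Nothing dominates P1: P2 at s1 (6>5); P3 at s2 (6>-7); P4 at s4 (5>-4); P5 at s2 (6>4).
P2 is not dominated — it holds its own against P1 at s2 (8>6); P3 at s2 (8>-7); P4 at s4 (-1>-4); P5 at s2 (8>4).
P3 is not dominated — it holds its own against P1 at s1 (10>6); P2 at s1 (10>5); P4 at s1 (10>6); P5 at s1 (10>7).
P4: no other strategy beats it everywhere (P1 at s2 (8>6); P2 at s1 (6>5); P3 at s2 (8>-7); P5 at s2 (8>4)).
P5 is not dominated — it holds its own against P1 at s1 (7>6); P2 at s1 (7>5); P3 at s2 (4>-7); P4 at s1 (7>6).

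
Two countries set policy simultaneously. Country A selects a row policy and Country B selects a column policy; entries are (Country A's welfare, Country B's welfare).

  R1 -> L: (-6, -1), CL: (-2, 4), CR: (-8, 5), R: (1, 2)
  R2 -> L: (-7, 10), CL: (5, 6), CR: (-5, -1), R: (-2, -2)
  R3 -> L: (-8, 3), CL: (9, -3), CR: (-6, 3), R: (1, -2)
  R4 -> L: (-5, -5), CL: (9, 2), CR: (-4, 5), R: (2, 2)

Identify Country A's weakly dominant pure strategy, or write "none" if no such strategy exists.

R4

R4 vs R1: L: -5>-6, CL: 9>-2, CR: -4>-8, R: 2>1.
R4 vs R2: L: -5>-7, CL: 9>5, CR: -4>-5, R: 2>-2.
R4 vs R3: L: -5>-8, CL: 9=9, CR: -4>-6, R: 2>1.
R4 is at least as good as every other strategy against every opponent action, so it is weakly dominant.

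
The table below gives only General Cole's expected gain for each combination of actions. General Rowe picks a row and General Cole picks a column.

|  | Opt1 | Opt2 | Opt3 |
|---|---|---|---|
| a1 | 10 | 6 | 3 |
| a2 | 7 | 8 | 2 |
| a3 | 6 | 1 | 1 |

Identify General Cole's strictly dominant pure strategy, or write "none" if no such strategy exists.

Opt1 fails to dominate Opt2 at a2 (7<8).
Opt2 fails to dominate Opt1 at a1 (6<10).
Opt3 fails to dominate Opt1 at a1 (3<10).
No single strategy dominates all the others.

none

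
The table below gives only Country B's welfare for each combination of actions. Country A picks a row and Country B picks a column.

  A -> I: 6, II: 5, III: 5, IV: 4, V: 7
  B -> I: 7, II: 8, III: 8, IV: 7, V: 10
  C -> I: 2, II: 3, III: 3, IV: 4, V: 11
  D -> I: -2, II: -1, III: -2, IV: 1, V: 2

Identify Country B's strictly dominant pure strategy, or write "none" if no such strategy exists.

V vs I: A: 7>6, B: 10>7, C: 11>2, D: 2>-2.
V vs II: A: 7>5, B: 10>8, C: 11>3, D: 2>-1.
V vs III: A: 7>5, B: 10>8, C: 11>3, D: 2>-2.
V vs IV: A: 7>4, B: 10>7, C: 11>4, D: 2>1.
V strictly beats every other strategy against every opponent action, so it is strictly dominant.

V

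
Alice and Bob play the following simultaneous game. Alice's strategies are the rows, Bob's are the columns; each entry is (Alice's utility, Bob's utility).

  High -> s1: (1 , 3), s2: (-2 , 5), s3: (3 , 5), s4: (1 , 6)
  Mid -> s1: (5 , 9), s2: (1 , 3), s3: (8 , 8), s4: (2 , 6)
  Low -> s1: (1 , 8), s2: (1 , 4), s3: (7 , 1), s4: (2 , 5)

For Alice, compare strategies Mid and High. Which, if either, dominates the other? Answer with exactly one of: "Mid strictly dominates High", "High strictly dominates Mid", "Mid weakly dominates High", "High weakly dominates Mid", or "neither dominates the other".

Mid strictly dominates High

Compare Mid to High across every action of Bob: s1: 5>1, s2: 1>-2, s3: 8>3, s4: 2>1.
Every comparison favours Mid, so Mid strictly dominates High.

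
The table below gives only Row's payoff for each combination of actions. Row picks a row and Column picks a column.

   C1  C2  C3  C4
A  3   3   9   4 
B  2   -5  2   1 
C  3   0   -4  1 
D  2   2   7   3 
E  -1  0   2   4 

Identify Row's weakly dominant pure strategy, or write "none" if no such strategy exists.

A vs B: C1: 3>2, C2: 3>-5, C3: 9>2, C4: 4>1.
A vs C: C1: 3=3, C2: 3>0, C3: 9>-4, C4: 4>1.
A vs D: C1: 3>2, C2: 3>2, C3: 9>7, C4: 4>3.
A vs E: C1: 3>-1, C2: 3>0, C3: 9>2, C4: 4=4.
A is at least as good as every other strategy against every opponent action, so it is weakly dominant.

A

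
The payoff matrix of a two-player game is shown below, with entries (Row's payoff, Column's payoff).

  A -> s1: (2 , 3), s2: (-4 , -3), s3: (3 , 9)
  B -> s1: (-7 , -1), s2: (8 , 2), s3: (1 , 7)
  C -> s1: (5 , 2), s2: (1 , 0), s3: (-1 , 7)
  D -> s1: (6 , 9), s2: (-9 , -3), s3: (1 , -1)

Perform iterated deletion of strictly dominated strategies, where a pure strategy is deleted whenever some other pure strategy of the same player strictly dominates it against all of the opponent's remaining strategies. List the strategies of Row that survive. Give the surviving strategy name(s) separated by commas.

A, D

For Column, s3 strictly dominates s2 on the remaining rows (A: 9>-3, B: 7>2, C: 7>0, D: -1>-3); eliminate s2.
For Row, A strictly dominates B on the remaining columns (s1: 2>-7, s3: 3>1); eliminate B.
Row's strategy C is strictly dominated by D (s1: 6>5, s3: 1>-1) and is removed.
Among the remaining strategies, none is strictly dominated by another pure strategy of the same player, so the elimination stops.
Surviving strategies — Row: {A, D}; Column: {s1, s3}.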